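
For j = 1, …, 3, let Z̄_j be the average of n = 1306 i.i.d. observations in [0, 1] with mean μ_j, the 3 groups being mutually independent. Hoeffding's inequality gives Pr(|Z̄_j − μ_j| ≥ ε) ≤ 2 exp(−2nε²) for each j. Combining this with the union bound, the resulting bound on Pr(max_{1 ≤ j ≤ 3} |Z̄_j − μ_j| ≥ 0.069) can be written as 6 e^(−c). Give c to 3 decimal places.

12.436

Union bound over the 3 events: Pr(max_{1 ≤ j ≤ 3} |Z̄_j − μ_j| ≥ 0.069) ≤ 3·2·exp(−2nε²) = 6 exp(−2·1306·0.069²).
So c = 2·1306·0.069² = 12.4357.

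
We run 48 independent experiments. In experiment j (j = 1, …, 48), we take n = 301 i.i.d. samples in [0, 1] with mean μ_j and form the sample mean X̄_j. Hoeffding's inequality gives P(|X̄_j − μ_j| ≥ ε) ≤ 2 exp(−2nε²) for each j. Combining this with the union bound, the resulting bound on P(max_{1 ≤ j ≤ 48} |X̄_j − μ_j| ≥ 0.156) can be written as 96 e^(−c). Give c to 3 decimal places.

Union bound over the 48 events: P(max_{1 ≤ j ≤ 48} |X̄_j − μ_j| ≥ 0.156) ≤ 48·2·exp(−2nε²) = 96 exp(−2·301·0.156²).
So c = 2·301·0.156² = 14.6503.

14.650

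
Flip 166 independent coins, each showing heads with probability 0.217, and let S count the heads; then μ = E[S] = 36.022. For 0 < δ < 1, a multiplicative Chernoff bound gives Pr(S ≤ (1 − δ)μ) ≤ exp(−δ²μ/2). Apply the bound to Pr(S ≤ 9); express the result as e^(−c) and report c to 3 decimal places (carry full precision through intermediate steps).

Write 9 = (1 − δ)μ, so δ = 1 − 9/36.022 = 0.7501527…
Then the exponent is δ²μ/2 = (μ − 9)²/(2μ) = 10.135313.

10.135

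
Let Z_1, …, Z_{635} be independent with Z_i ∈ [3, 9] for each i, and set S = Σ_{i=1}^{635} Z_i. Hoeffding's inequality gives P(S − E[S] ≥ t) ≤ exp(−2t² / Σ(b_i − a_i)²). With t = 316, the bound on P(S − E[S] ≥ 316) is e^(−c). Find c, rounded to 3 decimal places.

Σ(b_i − a_i)² = 635·(6)² = 22860.
c = 2t²/22860 = 2·316²/22860 = 8.7363.

8.736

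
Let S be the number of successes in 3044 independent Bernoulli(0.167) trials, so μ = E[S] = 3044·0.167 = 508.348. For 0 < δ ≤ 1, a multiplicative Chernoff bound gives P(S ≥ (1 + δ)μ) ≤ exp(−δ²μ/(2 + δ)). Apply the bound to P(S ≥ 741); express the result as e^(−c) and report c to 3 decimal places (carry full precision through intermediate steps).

Write 741 = (1 + δ)μ, so δ = 741/508.348 − 1 = 0.4576629…
Then the exponent is δ²μ/(2 + δ) = (741 − μ)² / (μ·(2 + δ)) = 43.324160.

43.324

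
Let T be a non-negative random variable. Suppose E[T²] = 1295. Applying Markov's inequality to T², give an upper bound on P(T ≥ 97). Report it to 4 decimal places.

0.1376

Since T ≥ 0, the event {T ≥ 97} is the same as {T² ≥ 9409}.
Markov's inequality applied to T² gives P(T² ≥ 9409) ≤ E[T²]/9409 = 1295/9409 = 0.1376.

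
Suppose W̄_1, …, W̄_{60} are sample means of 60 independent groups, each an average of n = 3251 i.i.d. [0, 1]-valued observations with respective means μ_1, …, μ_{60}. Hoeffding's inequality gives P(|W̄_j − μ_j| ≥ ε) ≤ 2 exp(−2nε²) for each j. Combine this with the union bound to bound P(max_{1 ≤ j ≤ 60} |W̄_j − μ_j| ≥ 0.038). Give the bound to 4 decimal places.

Per-experiment Hoeffding bound: 2·exp(−2·3251·0.038²) = 2·exp(−9.38889) = 0.0001673.
Union bound over 60 events: 60·0.0001673 = 0.01004.

0.0100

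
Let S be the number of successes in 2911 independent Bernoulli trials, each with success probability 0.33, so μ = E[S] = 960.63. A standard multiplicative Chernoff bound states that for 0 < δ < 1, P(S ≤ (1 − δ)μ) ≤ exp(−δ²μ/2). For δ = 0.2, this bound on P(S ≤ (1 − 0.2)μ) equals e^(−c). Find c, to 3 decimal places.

19.213

c = δ²μ/2 = 0.2²·960.63/2 = 19.2126.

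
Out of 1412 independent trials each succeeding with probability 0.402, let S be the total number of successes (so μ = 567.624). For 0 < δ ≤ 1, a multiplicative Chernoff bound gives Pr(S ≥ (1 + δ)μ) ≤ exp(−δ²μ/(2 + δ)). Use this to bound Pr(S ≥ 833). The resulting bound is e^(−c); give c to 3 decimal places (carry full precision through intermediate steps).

50.281

Write 833 = (1 + δ)μ, so δ = 833/567.624 − 1 = 0.4675208…
Then the exponent is δ²μ/(2 + δ) = (833 − μ)² / (μ·(2 + δ)) = 50.280747.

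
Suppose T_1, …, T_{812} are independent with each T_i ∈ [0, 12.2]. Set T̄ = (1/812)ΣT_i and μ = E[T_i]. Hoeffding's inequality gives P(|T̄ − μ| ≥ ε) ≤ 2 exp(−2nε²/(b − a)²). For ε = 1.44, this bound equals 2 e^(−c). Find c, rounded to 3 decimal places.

c = 2nε²/(b − a)² = 2·812·1.44² / 12.2² = 22.6251.

22.625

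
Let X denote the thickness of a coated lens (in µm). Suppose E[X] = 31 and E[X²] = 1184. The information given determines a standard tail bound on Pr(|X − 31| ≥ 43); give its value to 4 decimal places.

The first two moments determine the variance, so Chebyshev's inequality is the sharpest standard bound available.
Var(X) = E[X²] − (E[X])² = 1184 − 961 = 223.
Chebyshev's inequality: Pr(|X − μ| ≥ t) ≤ Var(X)/t² = 223/1849 = 0.1206.

0.1206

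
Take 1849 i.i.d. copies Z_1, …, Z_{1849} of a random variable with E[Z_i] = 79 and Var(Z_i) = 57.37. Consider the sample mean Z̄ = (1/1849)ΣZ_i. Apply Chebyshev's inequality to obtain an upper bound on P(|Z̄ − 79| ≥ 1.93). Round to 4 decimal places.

Var(Z̄) = Var(Z_i)/n = 57.37/1849 = 0.031028.
Chebyshev: P(|Z̄ − 79| ≥ 1.93) ≤ Var(Z̄)/(1.93)² = 57.37/(1849·1.93²) = 0.0083.

0.0083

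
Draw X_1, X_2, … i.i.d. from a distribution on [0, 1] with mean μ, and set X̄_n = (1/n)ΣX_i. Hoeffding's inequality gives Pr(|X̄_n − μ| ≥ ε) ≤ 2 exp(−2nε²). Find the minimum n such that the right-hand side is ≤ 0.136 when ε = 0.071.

Require 2·exp(−2nε²) ≤ 0.136, i.e. 2nε² ≥ ln(2/0.136) = 2.688248.
So n ≥ 2.688248 / (2·0.071²) = 266.638.
The smallest integer n is 267.

267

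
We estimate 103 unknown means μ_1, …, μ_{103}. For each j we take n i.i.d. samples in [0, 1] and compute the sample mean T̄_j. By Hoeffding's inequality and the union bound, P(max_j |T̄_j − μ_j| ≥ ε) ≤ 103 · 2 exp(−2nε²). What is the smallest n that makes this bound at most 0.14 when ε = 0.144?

176

Need 2·103·exp(−2nε²) ≤ 0.14, i.e. exp(−2nε²) ≤ 0.14/206.
So 2nε² ≥ ln(206/0.14) = 7.293989.
Hence n ≥ 7.293989/(2·0.144²) = 175.877.
The smallest integer n is 176.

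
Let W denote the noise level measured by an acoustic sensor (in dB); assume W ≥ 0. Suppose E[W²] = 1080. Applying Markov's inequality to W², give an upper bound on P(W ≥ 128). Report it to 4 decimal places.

0.0659

Since W ≥ 0, the event {W ≥ 128} is the same as {W² ≥ 16384}.
Markov's inequality applied to W² gives P(W² ≥ 16384) ≤ E[W²]/16384 = 1080/16384 = 0.0659.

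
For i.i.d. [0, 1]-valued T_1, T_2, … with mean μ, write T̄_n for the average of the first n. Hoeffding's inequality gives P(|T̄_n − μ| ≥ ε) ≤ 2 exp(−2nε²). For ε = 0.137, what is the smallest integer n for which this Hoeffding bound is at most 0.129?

74

Require 2·exp(−2nε²) ≤ 0.129, i.e. 2nε² ≥ ln(2/0.129) = 2.741090.
So n ≥ 2.741090 / (2·0.137²) = 73.022.
The smallest integer n is 74.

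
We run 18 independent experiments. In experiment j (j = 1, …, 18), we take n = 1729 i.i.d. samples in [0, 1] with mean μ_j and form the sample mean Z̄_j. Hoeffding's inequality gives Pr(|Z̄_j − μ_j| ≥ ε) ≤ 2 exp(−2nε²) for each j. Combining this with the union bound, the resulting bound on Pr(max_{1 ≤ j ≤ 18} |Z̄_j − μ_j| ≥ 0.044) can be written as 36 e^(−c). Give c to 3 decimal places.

Union bound over the 18 events: Pr(max_{1 ≤ j ≤ 18} |Z̄_j − μ_j| ≥ 0.044) ≤ 18·2·exp(−2nε²) = 36 exp(−2·1729·0.044²).
So c = 2·1729·0.044² = 6.6947.

6.695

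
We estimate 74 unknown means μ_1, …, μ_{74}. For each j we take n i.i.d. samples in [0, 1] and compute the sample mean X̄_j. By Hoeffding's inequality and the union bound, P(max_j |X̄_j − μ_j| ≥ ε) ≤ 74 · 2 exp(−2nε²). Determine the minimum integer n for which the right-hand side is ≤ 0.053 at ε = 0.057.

Need 2·74·exp(−2nε²) ≤ 0.053, i.e. exp(−2nε²) ≤ 0.053/148.
So 2nε² ≥ ln(148/0.053) = 7.934676.
Hence n ≥ 7.934676/(2·0.057²) = 1221.095.
The smallest integer n is 1222.

1222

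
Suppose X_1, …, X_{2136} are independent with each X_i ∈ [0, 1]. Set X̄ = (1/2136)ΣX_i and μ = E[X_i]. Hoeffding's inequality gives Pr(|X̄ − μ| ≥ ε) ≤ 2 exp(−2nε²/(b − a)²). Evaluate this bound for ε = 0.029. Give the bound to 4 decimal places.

0.0550

Exponent: 2nε²/(b − a)² = 2·2136·0.029² / 1² = 3.59275.
Bound = 2·exp(−3.59275) = 0.05504.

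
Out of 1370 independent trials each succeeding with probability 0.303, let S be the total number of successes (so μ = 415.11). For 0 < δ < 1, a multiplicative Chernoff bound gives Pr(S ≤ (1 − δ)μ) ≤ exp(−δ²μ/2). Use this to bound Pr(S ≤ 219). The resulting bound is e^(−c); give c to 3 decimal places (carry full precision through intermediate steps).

46.324

Write 219 = (1 − δ)μ, so δ = 1 − 219/415.11 = 0.472429…
Then the exponent is δ²μ/2 = (μ − 219)²/(2μ) = 46.324025.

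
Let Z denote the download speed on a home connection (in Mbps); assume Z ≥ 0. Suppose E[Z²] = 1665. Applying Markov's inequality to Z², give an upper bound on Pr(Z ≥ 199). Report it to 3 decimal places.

0.042

Since Z ≥ 0, the event {Z ≥ 199} is the same as {Z² ≥ 39601}.
Markov's inequality applied to Z² gives Pr(Z² ≥ 39601) ≤ E[Z²]/39601 = 1665/39601 = 0.0420.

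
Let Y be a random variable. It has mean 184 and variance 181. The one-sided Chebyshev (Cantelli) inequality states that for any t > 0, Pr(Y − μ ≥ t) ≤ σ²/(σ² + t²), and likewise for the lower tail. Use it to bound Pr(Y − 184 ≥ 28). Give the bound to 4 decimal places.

Here σ² = 181 and t = 28, so σ² + t² = 965.
Cantelli's bound: 181/965 = 0.1876.

0.1876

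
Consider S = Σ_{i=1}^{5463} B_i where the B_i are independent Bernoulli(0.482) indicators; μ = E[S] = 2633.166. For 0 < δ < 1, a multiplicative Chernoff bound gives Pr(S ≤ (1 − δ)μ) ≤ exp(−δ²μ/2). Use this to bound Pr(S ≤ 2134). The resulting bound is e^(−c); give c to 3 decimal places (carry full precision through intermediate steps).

Write 2134 = (1 − δ)μ, so δ = 1 − 2134/2633.166 = 0.1895688…
Then the exponent is δ²μ/2 = (μ − 2134)²/(2μ) = 47.313139.

47.313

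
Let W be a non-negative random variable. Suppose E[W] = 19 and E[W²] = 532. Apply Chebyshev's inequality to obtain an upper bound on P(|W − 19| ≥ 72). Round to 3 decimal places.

0.033

Var(W) = E[W²] − (E[W])² = 532 − 361 = 171.
Chebyshev's inequality: P(|W − μ| ≥ t) ≤ Var(W)/t² = 171/5184 = 0.0330.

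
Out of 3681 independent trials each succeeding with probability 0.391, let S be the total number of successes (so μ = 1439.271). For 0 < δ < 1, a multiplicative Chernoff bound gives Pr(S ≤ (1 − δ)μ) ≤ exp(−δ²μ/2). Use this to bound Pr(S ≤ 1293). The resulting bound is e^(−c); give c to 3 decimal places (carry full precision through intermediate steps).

Write 1293 = (1 − δ)μ, so δ = 1 − 1293/1439.271 = 0.1016285…
Then the exponent is δ²μ/2 = (μ − 1293)²/(2μ) = 7.432654.

7.433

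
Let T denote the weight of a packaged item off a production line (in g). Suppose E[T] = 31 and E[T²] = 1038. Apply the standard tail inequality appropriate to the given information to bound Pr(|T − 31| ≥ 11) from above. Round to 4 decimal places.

The first two moments determine the variance, so Chebyshev's inequality is the sharpest standard bound available.
Var(T) = E[T²] − (E[T])² = 1038 − 961 = 77.
Chebyshev's inequality: Pr(|T − μ| ≥ t) ≤ Var(T)/t² = 77/121 = 0.6364.

0.6364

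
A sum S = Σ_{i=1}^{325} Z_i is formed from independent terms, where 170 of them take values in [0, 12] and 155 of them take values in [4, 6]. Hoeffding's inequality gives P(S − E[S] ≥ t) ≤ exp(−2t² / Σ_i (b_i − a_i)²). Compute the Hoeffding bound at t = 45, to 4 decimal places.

0.8510

Σ(b_i − a_i)² = 170·12² + 155·2² = 25100.
Exponent = 2·45² / 25100 = 0.16135.
Bound = exp(−0.16135) = 0.85099.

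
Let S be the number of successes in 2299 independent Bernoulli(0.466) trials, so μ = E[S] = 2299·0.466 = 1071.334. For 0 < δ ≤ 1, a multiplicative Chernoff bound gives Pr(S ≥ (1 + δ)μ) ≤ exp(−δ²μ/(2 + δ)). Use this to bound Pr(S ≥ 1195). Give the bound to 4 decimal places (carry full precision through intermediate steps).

Write 1195 = (1 + δ)μ, so δ = 1195/1071.334 − 1 = 0.1154318…
Then the exponent is δ²μ/(2 + δ) = (1195 − μ)² / (μ·(2 + δ)) = 6.748025.
Bound = exp(−6.748025) = 0.00117.

0.0012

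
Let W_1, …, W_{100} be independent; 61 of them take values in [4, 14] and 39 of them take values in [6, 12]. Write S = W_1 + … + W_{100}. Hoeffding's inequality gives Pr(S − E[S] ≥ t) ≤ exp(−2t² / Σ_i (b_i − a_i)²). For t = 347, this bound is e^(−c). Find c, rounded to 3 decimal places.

Σ(b_i − a_i)² = 61·10² + 39·6² = 7504.
c = 2t² / 7504 = 2·347² / 7504 = 32.0920.

32.092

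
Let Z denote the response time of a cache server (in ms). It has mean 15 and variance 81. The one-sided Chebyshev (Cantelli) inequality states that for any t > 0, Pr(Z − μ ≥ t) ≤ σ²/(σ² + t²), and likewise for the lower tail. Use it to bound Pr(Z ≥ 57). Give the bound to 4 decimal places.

Here σ² = 81 and t = 42, so σ² + t² = 1845.
Cantelli's bound: 81/1845 = 0.0439.

0.0439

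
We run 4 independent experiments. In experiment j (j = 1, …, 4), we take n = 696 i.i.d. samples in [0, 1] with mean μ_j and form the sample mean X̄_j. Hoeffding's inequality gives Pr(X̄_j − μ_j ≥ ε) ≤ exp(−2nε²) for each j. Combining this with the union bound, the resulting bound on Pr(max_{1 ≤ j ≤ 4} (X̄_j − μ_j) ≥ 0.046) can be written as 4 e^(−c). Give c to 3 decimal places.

Union bound over the 4 events: Pr(max_{1 ≤ j ≤ 4} (X̄_j − μ_j) ≥ 0.046) ≤ 4·exp(−2nε²) = 4 exp(−2·696·0.046²).
So c = 2·696·0.046² = 2.9455.

2.945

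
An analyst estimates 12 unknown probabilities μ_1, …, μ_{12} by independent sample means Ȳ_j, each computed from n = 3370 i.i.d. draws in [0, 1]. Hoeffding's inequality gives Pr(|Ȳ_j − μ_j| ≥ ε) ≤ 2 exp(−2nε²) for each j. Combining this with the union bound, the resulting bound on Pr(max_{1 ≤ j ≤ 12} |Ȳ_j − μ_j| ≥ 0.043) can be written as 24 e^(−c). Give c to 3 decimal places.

12.462

Union bound over the 12 events: Pr(max_{1 ≤ j ≤ 12} |Ȳ_j − μ_j| ≥ 0.043) ≤ 12·2·exp(−2nε²) = 24 exp(−2·3370·0.043²).
So c = 2·3370·0.043² = 12.4623.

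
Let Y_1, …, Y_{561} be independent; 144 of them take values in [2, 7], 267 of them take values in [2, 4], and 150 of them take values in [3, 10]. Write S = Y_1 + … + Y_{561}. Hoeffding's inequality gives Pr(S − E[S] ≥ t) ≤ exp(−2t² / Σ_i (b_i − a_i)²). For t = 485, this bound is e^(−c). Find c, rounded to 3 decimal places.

Σ(b_i − a_i)² = 144·5² + 267·2² + 150·7² = 12018.
c = 2t² / 12018 = 2·485² / 12018 = 39.1454.

39.145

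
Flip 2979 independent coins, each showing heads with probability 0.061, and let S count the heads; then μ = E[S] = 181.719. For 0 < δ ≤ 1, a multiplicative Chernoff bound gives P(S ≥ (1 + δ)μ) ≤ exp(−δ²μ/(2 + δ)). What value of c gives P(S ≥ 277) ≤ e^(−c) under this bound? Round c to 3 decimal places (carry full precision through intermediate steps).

Write 277 = (1 + δ)μ, so δ = 277/181.719 − 1 = 0.5243315…
Then the exponent is δ²μ/(2 + δ) = (277 − μ)² / (μ·(2 + δ)) = 19.790915.

19.791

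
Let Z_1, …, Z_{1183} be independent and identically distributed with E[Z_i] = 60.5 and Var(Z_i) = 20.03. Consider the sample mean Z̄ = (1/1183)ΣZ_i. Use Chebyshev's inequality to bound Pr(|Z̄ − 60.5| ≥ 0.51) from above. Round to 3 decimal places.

Var(Z̄) = Var(Z_i)/n = 20.03/1183 = 0.016932.
Chebyshev: Pr(|Z̄ − 60.5| ≥ 0.51) ≤ Var(Z̄)/(0.51)² = 20.03/(1183·0.51²) = 0.0651.

0.065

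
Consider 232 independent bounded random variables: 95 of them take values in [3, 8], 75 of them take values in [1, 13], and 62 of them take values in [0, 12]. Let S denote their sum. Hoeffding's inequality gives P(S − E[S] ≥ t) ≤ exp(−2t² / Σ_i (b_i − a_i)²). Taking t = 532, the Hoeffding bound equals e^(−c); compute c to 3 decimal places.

25.610

Σ(b_i − a_i)² = 95·5² + 75·12² + 62·12² = 22103.
c = 2t² / 22103 = 2·532² / 22103 = 25.6096.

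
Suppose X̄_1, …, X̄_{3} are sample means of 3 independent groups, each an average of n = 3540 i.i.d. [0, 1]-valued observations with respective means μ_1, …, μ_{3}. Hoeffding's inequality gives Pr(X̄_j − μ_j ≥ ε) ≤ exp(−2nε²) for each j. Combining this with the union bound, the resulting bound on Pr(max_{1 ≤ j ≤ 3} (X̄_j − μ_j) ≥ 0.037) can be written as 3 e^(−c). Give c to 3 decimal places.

Union bound over the 3 events: Pr(max_{1 ≤ j ≤ 3} (X̄_j − μ_j) ≥ 0.037) ≤ 3·exp(−2nε²) = 3 exp(−2·3540·0.037²).
So c = 2·3540·0.037² = 9.6925.

9.693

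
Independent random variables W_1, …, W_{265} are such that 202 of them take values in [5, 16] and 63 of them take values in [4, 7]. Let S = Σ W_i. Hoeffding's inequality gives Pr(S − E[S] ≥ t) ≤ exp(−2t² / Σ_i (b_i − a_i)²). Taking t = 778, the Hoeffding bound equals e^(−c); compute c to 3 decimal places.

48.405

Σ(b_i − a_i)² = 202·11² + 63·3² = 25009.
c = 2t² / 25009 = 2·778² / 25009 = 48.4053.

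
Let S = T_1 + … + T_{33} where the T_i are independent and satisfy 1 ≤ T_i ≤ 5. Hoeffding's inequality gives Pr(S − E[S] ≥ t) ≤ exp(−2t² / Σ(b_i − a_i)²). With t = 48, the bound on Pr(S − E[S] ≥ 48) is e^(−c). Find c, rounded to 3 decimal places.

Σ(b_i − a_i)² = 33·(4)² = 528.
c = 2t²/528 = 2·48²/528 = 8.7273.

8.727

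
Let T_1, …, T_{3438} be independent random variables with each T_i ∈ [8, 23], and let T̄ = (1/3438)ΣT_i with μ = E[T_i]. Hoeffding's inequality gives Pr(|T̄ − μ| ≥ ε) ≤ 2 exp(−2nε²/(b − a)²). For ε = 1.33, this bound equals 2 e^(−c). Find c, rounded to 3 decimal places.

54.058

c = 2nε²/(b − a)² = 2·3438·1.33² / 15² = 54.0576.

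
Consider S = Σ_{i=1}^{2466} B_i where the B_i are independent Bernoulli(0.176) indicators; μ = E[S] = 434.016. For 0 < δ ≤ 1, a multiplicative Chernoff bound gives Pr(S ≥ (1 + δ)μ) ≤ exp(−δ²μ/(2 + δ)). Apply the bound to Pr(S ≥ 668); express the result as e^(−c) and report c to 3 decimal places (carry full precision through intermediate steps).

49.680

Write 668 = (1 + δ)μ, so δ = 668/434.016 − 1 = 0.5391138…
Then the exponent is δ²μ/(2 + δ) = (668 − μ)² / (μ·(2 + δ)) = 49.680324.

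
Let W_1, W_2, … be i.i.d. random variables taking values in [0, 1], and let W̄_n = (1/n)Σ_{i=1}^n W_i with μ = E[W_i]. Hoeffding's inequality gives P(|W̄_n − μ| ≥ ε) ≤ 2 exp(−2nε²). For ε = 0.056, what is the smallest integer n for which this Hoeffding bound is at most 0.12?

449

Require 2·exp(−2nε²) ≤ 0.12, i.e. 2nε² ≥ ln(2/0.12) = 2.813411.
So n ≥ 2.813411 / (2·0.056²) = 448.567.
The smallest integer n is 449.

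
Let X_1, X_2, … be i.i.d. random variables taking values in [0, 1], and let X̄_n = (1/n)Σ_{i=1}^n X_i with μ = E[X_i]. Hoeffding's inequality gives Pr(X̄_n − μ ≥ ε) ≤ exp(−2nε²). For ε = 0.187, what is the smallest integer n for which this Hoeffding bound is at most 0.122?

31

Require exp(−2nε²) ≤ 0.122, i.e. 2nε² ≥ ln(1/0.122) = 2.103734.
So n ≥ 2.103734 / (2·0.187²) = 30.080.
The smallest integer n is 31.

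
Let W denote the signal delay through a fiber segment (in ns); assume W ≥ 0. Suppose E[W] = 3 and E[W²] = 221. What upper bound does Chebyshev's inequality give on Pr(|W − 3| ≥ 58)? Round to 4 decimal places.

0.0630

Var(W) = E[W²] − (E[W])² = 221 − 9 = 212.
Chebyshev's inequality: Pr(|W − μ| ≥ t) ≤ Var(W)/t² = 212/3364 = 0.0630.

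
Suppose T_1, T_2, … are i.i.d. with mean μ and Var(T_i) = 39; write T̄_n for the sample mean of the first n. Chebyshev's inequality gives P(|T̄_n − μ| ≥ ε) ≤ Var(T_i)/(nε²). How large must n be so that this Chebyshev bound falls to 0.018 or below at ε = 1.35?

1189

Require 39/(n·1.35²) ≤ 0.018, i.e. n ≥ 39/(0.018·1.35²) = 1188.843.
The smallest integer n is 1189.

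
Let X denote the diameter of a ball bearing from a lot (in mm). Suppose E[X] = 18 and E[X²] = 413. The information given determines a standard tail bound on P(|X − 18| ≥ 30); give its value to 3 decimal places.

0.099

The first two moments determine the variance, so Chebyshev's inequality is the sharpest standard bound available.
Var(X) = E[X²] − (E[X])² = 413 − 324 = 89.
Chebyshev's inequality: P(|X − μ| ≥ t) ≤ Var(X)/t² = 89/900 = 0.0989.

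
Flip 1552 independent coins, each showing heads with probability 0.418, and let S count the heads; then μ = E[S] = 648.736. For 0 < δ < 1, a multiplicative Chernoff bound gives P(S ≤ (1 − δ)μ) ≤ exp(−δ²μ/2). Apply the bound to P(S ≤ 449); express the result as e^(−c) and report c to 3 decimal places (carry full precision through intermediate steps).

Write 449 = (1 − δ)μ, so δ = 1 − 449/648.736 = 0.3078849…
Then the exponent is δ²μ/2 = (μ − 449)²/(2μ) = 30.747846.

30.748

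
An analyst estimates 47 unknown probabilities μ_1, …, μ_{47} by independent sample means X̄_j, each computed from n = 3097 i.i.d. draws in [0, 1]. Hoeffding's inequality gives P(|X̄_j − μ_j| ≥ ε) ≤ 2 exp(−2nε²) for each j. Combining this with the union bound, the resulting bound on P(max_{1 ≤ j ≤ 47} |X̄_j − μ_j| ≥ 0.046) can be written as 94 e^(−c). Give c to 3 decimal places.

13.107

Union bound over the 47 events: P(max_{1 ≤ j ≤ 47} |X̄_j − μ_j| ≥ 0.046) ≤ 47·2·exp(−2nε²) = 94 exp(−2·3097·0.046²).
So c = 2·3097·0.046² = 13.1065.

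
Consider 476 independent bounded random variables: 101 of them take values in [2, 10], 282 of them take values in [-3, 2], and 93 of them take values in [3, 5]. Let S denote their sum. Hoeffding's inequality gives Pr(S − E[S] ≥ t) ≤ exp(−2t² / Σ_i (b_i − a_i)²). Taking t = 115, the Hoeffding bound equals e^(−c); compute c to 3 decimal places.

1.905

Σ(b_i − a_i)² = 101·8² + 282·5² + 93·2² = 13886.
c = 2t² / 13886 = 2·115² / 13886 = 1.9048.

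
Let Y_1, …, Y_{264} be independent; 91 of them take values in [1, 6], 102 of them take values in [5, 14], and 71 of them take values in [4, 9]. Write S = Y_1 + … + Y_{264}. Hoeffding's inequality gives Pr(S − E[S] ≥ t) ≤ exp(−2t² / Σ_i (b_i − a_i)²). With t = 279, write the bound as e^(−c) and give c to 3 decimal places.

12.645

Σ(b_i − a_i)² = 91·5² + 102·9² + 71·5² = 12312.
c = 2t² / 12312 = 2·279² / 12312 = 12.6447.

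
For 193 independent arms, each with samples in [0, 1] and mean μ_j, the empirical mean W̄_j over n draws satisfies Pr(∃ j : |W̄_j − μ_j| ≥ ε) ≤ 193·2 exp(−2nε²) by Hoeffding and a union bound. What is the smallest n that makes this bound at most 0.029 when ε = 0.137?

Need 2·193·exp(−2nε²) ≤ 0.029, i.e. exp(−2nε²) ≤ 0.029/386.
So 2nε² ≥ ln(386/0.029) = 9.496297.
Hence n ≥ 9.496297/(2·0.137²) = 252.978.
The smallest integer n is 253.

253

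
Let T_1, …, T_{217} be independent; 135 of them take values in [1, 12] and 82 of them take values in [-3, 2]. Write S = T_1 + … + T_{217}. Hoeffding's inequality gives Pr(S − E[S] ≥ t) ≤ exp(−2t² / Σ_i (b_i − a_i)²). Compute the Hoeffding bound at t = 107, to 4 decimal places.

0.2878

Σ(b_i − a_i)² = 135·11² + 82·5² = 18385.
Exponent = 2·107² / 18385 = 1.24547.
Bound = exp(−1.24547) = 0.28781.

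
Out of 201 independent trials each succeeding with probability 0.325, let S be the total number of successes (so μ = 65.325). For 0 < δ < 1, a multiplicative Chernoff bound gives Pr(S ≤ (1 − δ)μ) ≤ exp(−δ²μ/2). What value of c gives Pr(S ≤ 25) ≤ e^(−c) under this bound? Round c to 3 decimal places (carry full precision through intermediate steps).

12.446

Write 25 = (1 − δ)μ, so δ = 1 − 25/65.325 = 0.6172981…
Then the exponent is δ²μ/2 = (μ − 25)²/(2μ) = 12.446273.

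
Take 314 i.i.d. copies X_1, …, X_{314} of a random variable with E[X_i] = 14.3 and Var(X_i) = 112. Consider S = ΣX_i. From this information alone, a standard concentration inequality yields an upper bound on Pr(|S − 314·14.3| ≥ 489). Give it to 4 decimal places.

With mean and variance of each term known, Chebyshev's inequality bounds the deviation of the sum (or sample mean).
Var(S) = n·Var(X_i) = 314·112 = 35168.
Chebyshev: Pr(|S − 314·14.3| ≥ 489) ≤ Var(S)/489² = 35168/239121 = 0.1471.

0.1471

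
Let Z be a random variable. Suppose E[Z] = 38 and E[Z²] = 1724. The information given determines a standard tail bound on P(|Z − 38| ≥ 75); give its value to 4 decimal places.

The first two moments determine the variance, so Chebyshev's inequality is the sharpest standard bound available.
Var(Z) = E[Z²] − (E[Z])² = 1724 − 1444 = 280.
Chebyshev's inequality: P(|Z − μ| ≥ t) ≤ Var(Z)/t² = 280/5625 = 0.0498.

0.0498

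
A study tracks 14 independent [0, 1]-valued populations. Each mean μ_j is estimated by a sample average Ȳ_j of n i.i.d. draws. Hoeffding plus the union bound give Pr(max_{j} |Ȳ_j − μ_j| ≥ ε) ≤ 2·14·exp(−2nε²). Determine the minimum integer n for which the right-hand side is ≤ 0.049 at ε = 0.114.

245

Need 2·14·exp(−2nε²) ≤ 0.049, i.e. exp(−2nε²) ≤ 0.049/28.
So 2nε² ≥ ln(28/0.049) = 6.348139.
Hence n ≥ 6.348139/(2·0.114²) = 244.234.
The smallest integer n is 245.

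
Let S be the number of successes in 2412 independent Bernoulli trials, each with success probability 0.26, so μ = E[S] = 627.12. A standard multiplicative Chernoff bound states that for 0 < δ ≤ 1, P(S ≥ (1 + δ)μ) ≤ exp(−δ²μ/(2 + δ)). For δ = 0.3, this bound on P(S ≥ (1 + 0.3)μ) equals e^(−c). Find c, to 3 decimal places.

24.539

c = δ²μ/(2 + δ) = 0.3²·627.12/(2 + 0.3) = 24.5395.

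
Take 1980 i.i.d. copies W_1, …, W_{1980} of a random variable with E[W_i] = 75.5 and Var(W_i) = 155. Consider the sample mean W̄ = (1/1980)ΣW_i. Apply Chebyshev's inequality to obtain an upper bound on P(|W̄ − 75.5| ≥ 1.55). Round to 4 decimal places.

0.0326

Var(W̄) = Var(W_i)/n = 155/1980 = 0.078283.
Chebyshev: P(|W̄ − 75.5| ≥ 1.55) ≤ Var(W̄)/(1.55)² = 155/(1980·1.55²) = 0.0326.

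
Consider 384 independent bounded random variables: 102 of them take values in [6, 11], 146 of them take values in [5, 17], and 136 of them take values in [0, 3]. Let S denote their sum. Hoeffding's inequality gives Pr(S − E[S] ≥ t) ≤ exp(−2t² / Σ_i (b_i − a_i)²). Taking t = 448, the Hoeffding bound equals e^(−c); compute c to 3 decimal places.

16.187

Σ(b_i − a_i)² = 102·5² + 146·12² + 136·3² = 24798.
c = 2t² / 24798 = 2·448² / 24798 = 16.1871.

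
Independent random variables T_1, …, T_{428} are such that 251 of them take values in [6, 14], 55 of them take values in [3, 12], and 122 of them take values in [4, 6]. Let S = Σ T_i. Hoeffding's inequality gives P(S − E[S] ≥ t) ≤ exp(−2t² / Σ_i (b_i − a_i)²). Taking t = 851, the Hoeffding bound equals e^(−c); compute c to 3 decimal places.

68.949

Σ(b_i − a_i)² = 251·8² + 55·9² + 122·2² = 21007.
c = 2t² / 21007 = 2·851² / 21007 = 68.9485.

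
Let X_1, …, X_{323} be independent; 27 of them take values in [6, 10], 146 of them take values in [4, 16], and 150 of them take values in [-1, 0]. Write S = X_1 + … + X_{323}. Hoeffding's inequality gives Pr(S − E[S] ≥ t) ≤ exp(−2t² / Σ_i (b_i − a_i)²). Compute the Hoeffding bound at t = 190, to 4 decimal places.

0.0354

Σ(b_i − a_i)² = 27·4² + 146·12² + 150·1² = 21606.
Exponent = 2·190² / 21606 = 3.34166.
Bound = exp(−3.34166) = 0.03538.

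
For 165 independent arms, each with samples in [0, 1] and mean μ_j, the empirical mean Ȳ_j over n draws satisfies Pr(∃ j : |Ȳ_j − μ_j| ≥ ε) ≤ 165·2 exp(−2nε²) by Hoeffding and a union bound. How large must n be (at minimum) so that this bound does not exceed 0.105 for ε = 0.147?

Need 2·165·exp(−2nε²) ≤ 0.105, i.e. exp(−2nε²) ≤ 0.105/330.
So 2nε² ≥ ln(330/0.105) = 8.052888.
Hence n ≥ 8.052888/(2·0.147²) = 186.332.
The smallest integer n is 187.

187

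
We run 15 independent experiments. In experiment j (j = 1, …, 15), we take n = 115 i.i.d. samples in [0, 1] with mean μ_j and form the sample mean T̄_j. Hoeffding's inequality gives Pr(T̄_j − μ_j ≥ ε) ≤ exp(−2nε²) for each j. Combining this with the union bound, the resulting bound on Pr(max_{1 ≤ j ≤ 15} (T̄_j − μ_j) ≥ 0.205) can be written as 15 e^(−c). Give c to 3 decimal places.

Union bound over the 15 events: Pr(max_{1 ≤ j ≤ 15} (T̄_j − μ_j) ≥ 0.205) ≤ 15·exp(−2nε²) = 15 exp(−2·115·0.205²).
So c = 2·115·0.205² = 9.6657.

9.666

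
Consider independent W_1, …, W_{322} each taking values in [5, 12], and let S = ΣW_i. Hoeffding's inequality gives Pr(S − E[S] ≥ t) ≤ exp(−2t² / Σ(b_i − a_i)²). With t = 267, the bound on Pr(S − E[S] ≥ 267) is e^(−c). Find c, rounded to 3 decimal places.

Σ(b_i − a_i)² = 322·(7)² = 15778.
c = 2t²/15778 = 2·267²/15778 = 9.0365.

9.037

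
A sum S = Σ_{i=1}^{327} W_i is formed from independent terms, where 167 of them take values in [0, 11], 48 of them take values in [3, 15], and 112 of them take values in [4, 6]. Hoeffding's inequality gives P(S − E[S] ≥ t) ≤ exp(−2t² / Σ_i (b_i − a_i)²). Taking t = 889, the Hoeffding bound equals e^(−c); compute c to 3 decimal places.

57.338

Σ(b_i − a_i)² = 167·11² + 48·12² + 112·2² = 27567.
c = 2t² / 27567 = 2·889² / 27567 = 57.3382.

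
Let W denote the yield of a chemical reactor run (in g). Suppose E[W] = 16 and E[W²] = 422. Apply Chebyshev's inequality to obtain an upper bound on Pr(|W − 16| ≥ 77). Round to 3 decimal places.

0.028

Var(W) = E[W²] − (E[W])² = 422 − 256 = 166.
Chebyshev's inequality: Pr(|W − μ| ≥ t) ≤ Var(W)/t² = 166/5929 = 0.0280.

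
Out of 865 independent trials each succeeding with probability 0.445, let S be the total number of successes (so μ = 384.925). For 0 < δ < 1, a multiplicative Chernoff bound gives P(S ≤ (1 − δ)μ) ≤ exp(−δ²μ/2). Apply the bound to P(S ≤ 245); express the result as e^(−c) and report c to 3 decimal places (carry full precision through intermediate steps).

Write 245 = (1 − δ)μ, so δ = 1 − 245/384.925 = 0.3635124…
Then the exponent is δ²μ/2 = (μ − 245)²/(2μ) = 25.432234.

25.432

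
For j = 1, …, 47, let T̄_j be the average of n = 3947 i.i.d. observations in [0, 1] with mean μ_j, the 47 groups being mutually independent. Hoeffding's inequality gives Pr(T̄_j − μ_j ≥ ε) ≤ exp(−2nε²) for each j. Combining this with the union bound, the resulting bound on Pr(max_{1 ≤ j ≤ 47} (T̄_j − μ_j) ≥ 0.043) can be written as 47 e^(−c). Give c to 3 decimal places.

Union bound over the 47 events: Pr(max_{1 ≤ j ≤ 47} (T̄_j − μ_j) ≥ 0.043) ≤ 47·exp(−2nε²) = 47 exp(−2·3947·0.043²).
So c = 2·3947·0.043² = 14.5960.

14.596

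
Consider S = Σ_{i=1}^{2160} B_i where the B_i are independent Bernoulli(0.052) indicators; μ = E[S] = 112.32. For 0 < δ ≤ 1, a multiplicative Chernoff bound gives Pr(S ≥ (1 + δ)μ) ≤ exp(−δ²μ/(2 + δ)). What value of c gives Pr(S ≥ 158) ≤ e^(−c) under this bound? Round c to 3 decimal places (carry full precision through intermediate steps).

Write 158 = (1 + δ)μ, so δ = 158/112.32 − 1 = 0.4066952…
Then the exponent is δ²μ/(2 + δ) = (158 − μ)² / (μ·(2 + δ)) = 7.719231.

7.719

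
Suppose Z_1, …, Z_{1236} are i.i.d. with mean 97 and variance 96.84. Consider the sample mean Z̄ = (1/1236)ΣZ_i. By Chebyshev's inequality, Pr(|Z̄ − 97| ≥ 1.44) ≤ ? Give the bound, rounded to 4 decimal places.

Var(Z̄) = Var(Z_i)/n = 96.84/1236 = 0.07835.
Chebyshev: Pr(|Z̄ − 97| ≥ 1.44) ≤ Var(Z̄)/(1.44)² = 96.84/(1236·1.44²) = 0.0378.

0.0378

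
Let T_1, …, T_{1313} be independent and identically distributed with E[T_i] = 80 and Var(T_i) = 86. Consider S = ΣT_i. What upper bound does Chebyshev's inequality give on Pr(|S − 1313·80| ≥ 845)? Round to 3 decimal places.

Var(S) = n·Var(T_i) = 1313·86 = 112918.
Chebyshev: Pr(|S − 1313·80| ≥ 845) ≤ Var(S)/845² = 112918/714025 = 0.1581.

0.158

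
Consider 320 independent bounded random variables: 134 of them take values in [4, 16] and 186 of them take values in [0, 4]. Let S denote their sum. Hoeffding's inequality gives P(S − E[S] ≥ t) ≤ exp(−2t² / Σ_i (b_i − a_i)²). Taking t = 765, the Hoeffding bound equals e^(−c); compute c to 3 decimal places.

52.553

Σ(b_i − a_i)² = 134·12² + 186·4² = 22272.
c = 2t² / 22272 = 2·765² / 22272 = 52.5525.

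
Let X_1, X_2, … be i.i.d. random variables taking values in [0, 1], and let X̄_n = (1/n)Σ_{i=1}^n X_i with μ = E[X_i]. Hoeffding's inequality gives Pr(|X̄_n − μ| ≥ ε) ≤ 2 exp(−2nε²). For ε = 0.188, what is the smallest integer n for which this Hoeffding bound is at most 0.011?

74

Require 2·exp(−2nε²) ≤ 0.011, i.e. 2nε² ≥ ln(2/0.011) = 5.203007.
So n ≥ 5.203007 / (2·0.188²) = 73.605.
The smallest integer n is 74.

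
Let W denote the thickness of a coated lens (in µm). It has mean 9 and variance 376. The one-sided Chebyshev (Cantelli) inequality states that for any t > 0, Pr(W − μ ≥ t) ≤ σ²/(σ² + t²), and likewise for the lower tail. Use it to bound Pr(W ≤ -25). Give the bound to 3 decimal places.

Here σ² = 376 and t = 34, so σ² + t² = 1532.
Cantelli's bound: 376/1532 = 0.2454.

0.245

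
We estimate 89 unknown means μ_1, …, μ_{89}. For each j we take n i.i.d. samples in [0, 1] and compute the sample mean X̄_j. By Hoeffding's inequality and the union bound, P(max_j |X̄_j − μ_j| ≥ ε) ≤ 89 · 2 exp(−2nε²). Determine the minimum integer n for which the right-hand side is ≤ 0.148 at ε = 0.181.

109

Need 2·89·exp(−2nε²) ≤ 0.148, i.e. exp(−2nε²) ≤ 0.148/178.
So 2nε² ≥ ln(178/0.148) = 7.092327.
Hence n ≥ 7.092327/(2·0.181²) = 108.243.
The smallest integer n is 109.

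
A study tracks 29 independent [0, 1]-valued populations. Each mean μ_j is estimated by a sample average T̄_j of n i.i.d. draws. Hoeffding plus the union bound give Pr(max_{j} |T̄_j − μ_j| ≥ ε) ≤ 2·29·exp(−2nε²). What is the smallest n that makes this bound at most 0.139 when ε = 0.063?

Need 2·29·exp(−2nε²) ≤ 0.139, i.e. exp(−2nε²) ≤ 0.139/58.
So 2nε² ≥ ln(58/0.139) = 6.033724.
Hence n ≥ 6.033724/(2·0.063²) = 760.106.
The smallest integer n is 761.

761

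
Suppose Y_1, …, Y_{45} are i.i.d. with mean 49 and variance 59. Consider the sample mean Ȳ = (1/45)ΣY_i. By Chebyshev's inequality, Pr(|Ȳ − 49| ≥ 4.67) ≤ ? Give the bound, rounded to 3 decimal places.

Var(Ȳ) = Var(Y_i)/n = 59/45 = 1.3111.
Chebyshev: Pr(|Ȳ − 49| ≥ 4.67) ≤ Var(Ȳ)/(4.67)² = 59/(45·4.67²) = 0.0601.

0.060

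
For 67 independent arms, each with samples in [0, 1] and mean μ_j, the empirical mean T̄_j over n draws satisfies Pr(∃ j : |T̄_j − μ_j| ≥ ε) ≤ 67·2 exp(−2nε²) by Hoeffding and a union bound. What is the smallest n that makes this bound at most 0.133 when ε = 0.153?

148

Need 2·67·exp(−2nε²) ≤ 0.133, i.e. exp(−2nε²) ≤ 0.133/134.
So 2nε² ≥ ln(134/0.133) = 6.915246.
Hence n ≥ 6.915246/(2·0.153²) = 147.705.
The smallest integer n is 148.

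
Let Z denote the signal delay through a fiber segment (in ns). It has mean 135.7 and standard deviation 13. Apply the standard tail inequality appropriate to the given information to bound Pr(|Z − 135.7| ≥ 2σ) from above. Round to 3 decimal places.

0.250

Mean and variance are known, so Chebyshev's inequality applies.
Chebyshev: Pr(|Z − μ| ≥ t) ≤ Var(Z)/t².
Var(Z) = σ² = 13² = 169.
t = 2·13 = 26.
Bound = 169 / 676 = 0.2500.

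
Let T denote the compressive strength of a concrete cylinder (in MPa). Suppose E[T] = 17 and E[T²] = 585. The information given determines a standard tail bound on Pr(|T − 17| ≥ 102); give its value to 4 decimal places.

The first two moments determine the variance, so Chebyshev's inequality is the sharpest standard bound available.
Var(T) = E[T²] − (E[T])² = 585 − 289 = 296.
Chebyshev's inequality: Pr(|T − μ| ≥ t) ≤ Var(T)/t² = 296/10404 = 0.0285.

0.0285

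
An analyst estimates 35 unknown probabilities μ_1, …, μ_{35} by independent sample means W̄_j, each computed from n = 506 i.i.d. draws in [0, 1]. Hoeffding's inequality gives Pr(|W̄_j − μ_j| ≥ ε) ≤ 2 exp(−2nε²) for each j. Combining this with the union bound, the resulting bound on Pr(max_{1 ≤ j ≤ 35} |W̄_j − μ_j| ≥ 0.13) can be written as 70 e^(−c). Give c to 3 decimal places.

17.103

Union bound over the 35 events: Pr(max_{1 ≤ j ≤ 35} |W̄_j − μ_j| ≥ 0.13) ≤ 35·2·exp(−2nε²) = 70 exp(−2·506·0.13²).
So c = 2·506·0.13² = 17.1028.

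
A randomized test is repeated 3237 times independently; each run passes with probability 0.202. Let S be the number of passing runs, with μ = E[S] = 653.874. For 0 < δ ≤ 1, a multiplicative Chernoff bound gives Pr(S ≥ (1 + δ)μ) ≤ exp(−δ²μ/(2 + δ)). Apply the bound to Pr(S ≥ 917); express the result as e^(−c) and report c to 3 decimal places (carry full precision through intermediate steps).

Write 917 = (1 + δ)μ, so δ = 917/653.874 − 1 = 0.4024109…
Then the exponent is δ²μ/(2 + δ) = (917 − μ)² / (μ·(2 + δ)) = 44.074376.

44.074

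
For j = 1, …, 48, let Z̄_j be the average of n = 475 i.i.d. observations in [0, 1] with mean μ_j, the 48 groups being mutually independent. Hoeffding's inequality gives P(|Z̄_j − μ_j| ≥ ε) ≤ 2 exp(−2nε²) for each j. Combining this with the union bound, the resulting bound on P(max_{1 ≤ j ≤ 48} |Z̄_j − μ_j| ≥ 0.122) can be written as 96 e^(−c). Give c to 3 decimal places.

14.140

Union bound over the 48 events: P(max_{1 ≤ j ≤ 48} |Z̄_j − μ_j| ≥ 0.122) ≤ 48·2·exp(−2nε²) = 96 exp(−2·475·0.122²).
So c = 2·475·0.122² = 14.1398.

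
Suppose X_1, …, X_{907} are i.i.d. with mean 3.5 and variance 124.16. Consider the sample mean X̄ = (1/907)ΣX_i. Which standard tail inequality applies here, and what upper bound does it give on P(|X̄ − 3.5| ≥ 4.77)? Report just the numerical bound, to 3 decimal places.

With mean and variance of each term known, Chebyshev's inequality bounds the deviation of the sum (or sample mean).
Var(X̄) = Var(X_i)/n = 124.16/907 = 0.13689.
Chebyshev: P(|X̄ − 3.5| ≥ 4.77) ≤ Var(X̄)/(4.77)² = 124.16/(907·4.77²) = 0.0060.

0.006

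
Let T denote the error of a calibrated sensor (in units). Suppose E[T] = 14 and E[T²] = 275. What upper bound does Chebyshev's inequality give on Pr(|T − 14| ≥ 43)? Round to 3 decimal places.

0.043

Var(T) = E[T²] − (E[T])² = 275 − 196 = 79.
Chebyshev's inequality: Pr(|T − μ| ≥ t) ≤ Var(T)/t² = 79/1849 = 0.0427.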